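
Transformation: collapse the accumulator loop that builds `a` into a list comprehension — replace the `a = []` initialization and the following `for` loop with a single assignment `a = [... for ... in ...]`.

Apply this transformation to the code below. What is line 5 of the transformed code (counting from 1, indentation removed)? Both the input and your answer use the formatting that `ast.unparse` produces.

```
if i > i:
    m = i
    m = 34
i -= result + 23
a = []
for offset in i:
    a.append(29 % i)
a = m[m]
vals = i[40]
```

Transformed code:
if i > i:
    m = i
    m = 34
i -= result + 23
a = [29 % i for offset in i]
a = m[m]
vals = i[40]

a = [29 % i for offset in i]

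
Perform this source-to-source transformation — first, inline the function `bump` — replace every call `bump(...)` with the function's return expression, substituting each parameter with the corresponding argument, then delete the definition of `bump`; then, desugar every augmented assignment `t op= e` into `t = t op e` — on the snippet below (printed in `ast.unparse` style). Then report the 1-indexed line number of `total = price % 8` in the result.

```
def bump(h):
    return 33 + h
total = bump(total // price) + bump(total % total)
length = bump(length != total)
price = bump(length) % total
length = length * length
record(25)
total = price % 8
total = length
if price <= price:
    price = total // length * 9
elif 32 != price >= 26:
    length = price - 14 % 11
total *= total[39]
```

Transformed code:
total = 33 + total // price + (33 + total % total)
length = 33 + (length != total)
price = (33 + length) % total
length = length * length
record(25)
total = price % 8
total = length
if price <= price:
    price = total // length * 9
elif 32 != price >= 26:
    length = price - 14 % 11
total = total * total[39]

6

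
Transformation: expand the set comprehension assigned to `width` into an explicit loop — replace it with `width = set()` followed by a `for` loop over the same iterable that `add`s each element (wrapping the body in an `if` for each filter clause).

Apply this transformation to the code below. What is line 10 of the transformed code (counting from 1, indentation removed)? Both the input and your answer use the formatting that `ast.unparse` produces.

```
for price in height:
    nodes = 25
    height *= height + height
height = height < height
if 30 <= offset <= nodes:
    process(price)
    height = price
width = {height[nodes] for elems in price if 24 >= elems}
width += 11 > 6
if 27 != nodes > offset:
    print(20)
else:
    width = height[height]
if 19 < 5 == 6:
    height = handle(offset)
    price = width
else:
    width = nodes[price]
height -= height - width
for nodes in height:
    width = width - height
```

if 24 >= elems:

Transformed code:
for price in height:
    nodes = 25
    height *= height + height
height = height < height
if 30 <= offset <= nodes:
    process(price)
    height = price
width = set()
for elems in price:
    if 24 >= elems:
        width.add(height[nodes])
width += 11 > 6
if 27 != nodes > offset:
    print(20)
else:
    width = height[height]
if 19 < 5 == 6:
    height = handle(offset)
    price = width
else:
    width = nodes[price]
height -= height - width
for nodes in height:
    width = width - height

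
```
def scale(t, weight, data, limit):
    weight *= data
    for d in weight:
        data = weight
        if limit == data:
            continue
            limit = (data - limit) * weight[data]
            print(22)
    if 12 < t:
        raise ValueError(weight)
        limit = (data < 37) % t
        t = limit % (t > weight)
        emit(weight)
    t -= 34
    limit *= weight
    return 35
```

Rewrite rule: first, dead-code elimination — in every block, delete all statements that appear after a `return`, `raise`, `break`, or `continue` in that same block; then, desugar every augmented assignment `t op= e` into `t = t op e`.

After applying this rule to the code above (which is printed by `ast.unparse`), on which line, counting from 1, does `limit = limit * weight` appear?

10

Transformed code:
def scale(t, weight, data, limit):
    weight = weight * data
    for d in weight:
        data = weight
        if limit == data:
            continue
    if 12 < t:
        raise ValueError(weight)
    t = t - 34
    limit = limit * weight
    return 35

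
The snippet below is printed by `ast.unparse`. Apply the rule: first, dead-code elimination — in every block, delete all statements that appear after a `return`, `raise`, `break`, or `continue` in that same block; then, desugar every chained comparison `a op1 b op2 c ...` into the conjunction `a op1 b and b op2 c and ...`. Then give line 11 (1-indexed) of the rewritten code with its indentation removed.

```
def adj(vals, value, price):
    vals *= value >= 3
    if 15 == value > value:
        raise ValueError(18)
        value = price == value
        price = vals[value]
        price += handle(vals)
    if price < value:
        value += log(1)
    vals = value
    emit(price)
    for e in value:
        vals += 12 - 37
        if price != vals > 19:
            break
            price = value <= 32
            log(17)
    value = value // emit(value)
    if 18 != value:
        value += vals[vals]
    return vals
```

Transformed code:
def adj(vals, value, price):
    vals *= value >= 3
    if 15 == value and value > value:
        raise ValueError(18)
    if price < value:
        value += log(1)
    vals = value
    emit(price)
    for e in value:
        vals += 12 - 37
        if price != vals and vals > 19:
            break
    value = value // emit(value)
    if 18 != value:
        value += vals[vals]
    return vals

if price != vals and vals > 19:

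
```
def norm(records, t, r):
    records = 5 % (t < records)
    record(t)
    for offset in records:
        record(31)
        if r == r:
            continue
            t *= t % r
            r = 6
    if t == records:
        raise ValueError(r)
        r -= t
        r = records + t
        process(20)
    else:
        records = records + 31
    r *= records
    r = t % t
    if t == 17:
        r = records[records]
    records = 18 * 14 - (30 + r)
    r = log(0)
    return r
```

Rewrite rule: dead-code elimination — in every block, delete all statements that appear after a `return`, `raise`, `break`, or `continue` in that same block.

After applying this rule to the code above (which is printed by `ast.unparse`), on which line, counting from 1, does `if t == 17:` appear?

14

Transformed code:
def norm(records, t, r):
    records = 5 % (t < records)
    record(t)
    for offset in records:
        record(31)
        if r == r:
            continue
    if t == records:
        raise ValueError(r)
    else:
        records = records + 31
    r *= records
    r = t % t
    if t == 17:
        r = records[records]
    records = 18 * 14 - (30 + r)
    r = log(0)
    return r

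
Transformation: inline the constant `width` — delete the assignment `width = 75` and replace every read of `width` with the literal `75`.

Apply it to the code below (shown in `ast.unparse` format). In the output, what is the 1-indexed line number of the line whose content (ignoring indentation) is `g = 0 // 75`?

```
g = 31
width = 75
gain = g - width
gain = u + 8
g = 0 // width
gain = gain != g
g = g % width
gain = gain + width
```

Transformed code:
g = 31
gain = g - 75
gain = u + 8
g = 0 // 75
gain = gain != g
g = g % 75
gain = gain + 75

4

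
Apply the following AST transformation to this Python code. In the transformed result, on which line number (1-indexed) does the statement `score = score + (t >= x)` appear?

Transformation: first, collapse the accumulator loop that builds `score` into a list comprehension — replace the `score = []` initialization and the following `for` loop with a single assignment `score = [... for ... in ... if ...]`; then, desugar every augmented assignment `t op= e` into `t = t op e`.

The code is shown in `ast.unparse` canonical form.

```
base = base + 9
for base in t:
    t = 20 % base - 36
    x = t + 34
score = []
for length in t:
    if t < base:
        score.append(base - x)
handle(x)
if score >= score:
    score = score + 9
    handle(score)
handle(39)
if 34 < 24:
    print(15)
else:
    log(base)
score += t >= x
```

Transformed code:
base = base + 9
for base in t:
    t = 20 % base - 36
    x = t + 34
score = [base - x for length in t if t < base]
handle(x)
if score >= score:
    score = score + 9
    handle(score)
handle(39)
if 34 < 24:
    print(15)
else:
    log(base)
score = score + (t >= x)

15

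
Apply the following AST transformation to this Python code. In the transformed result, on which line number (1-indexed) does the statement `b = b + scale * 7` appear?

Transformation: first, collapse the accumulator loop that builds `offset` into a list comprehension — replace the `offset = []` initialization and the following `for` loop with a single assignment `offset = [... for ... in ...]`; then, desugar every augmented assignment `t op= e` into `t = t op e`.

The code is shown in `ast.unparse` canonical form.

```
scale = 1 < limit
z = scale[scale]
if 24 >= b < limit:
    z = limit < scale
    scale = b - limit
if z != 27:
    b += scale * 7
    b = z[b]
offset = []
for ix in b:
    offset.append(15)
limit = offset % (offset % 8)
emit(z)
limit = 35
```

Transformed code:
scale = 1 < limit
z = scale[scale]
if 24 >= b < limit:
    z = limit < scale
    scale = b - limit
if z != 27:
    b = b + scale * 7
    b = z[b]
offset = [15 for ix in b]
limit = offset % (offset % 8)
emit(z)
limit = 35

7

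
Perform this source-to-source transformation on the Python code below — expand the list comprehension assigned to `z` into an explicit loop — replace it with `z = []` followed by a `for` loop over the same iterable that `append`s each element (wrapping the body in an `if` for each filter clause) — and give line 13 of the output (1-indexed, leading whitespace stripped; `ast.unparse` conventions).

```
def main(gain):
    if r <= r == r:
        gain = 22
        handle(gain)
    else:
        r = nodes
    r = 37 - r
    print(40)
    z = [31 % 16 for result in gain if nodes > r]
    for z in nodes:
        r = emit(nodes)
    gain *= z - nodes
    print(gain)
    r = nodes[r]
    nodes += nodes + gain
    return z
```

Transformed code:
def main(gain):
    if r <= r == r:
        gain = 22
        handle(gain)
    else:
        r = nodes
    r = 37 - r
    print(40)
    z = []
    for result in gain:
        if nodes > r:
            z.append(31 % 16)
    for z in nodes:
        r = emit(nodes)
    gain *= z - nodes
    print(gain)
    r = nodes[r]
    nodes += nodes + gain
    return z

for z in nodes:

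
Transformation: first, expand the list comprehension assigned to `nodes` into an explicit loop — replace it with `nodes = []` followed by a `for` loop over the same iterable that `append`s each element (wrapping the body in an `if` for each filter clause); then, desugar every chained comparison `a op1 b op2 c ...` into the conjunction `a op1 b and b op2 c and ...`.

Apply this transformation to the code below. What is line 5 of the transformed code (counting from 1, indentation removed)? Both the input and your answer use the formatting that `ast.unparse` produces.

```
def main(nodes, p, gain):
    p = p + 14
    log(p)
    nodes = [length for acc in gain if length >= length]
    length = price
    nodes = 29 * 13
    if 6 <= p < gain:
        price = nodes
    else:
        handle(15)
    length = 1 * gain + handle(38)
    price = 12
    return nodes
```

Transformed code:
def main(nodes, p, gain):
    p = p + 14
    log(p)
    nodes = []
    for acc in gain:
        if length >= length:
            nodes.append(length)
    length = price
    nodes = 29 * 13
    if 6 <= p and p < gain:
        price = nodes
    else:
        handle(15)
    length = 1 * gain + handle(38)
    price = 12
    return nodes

for acc in gain:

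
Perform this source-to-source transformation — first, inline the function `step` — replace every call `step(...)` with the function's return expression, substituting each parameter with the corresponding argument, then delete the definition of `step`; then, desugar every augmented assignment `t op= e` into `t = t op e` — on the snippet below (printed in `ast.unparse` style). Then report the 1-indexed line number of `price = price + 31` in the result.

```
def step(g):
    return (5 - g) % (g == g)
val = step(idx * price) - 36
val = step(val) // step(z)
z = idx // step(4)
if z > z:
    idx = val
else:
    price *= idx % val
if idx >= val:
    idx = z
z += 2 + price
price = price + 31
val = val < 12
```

11

Transformed code:
val = (5 - idx * price) % (idx * price == idx * price) - 36
val = (5 - val) % (val == val) // ((5 - z) % (z == z))
z = idx // ((5 - 4) % (4 == 4))
if z > z:
    idx = val
else:
    price = price * (idx % val)
if idx >= val:
    idx = z
z = z + (2 + price)
price = price + 31
val = val < 12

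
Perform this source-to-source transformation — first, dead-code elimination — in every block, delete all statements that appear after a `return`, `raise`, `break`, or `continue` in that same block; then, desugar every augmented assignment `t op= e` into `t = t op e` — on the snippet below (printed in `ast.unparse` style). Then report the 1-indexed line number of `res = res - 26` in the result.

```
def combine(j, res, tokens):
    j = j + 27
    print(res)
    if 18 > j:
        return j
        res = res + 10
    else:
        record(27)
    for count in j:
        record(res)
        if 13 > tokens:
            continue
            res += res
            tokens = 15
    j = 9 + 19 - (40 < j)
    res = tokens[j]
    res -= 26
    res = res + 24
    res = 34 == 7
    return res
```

Transformed code:
def combine(j, res, tokens):
    j = j + 27
    print(res)
    if 18 > j:
        return j
    else:
        record(27)
    for count in j:
        record(res)
        if 13 > tokens:
            continue
    j = 9 + 19 - (40 < j)
    res = tokens[j]
    res = res - 26
    res = res + 24
    res = 34 == 7
    return res

14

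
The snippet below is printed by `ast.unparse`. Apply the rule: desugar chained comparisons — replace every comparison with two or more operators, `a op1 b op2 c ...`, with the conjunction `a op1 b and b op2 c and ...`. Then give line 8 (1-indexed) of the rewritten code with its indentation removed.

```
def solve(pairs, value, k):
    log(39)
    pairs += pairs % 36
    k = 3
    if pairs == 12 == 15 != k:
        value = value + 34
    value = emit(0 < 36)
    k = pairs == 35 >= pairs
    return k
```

k = pairs == 35 and 35 >= pairs

Transformed code:
def solve(pairs, value, k):
    log(39)
    pairs += pairs % 36
    k = 3
    if pairs == 12 and 12 == 15 and (15 != k):
        value = value + 34
    value = emit(0 < 36)
    k = pairs == 35 and 35 >= pairs
    return k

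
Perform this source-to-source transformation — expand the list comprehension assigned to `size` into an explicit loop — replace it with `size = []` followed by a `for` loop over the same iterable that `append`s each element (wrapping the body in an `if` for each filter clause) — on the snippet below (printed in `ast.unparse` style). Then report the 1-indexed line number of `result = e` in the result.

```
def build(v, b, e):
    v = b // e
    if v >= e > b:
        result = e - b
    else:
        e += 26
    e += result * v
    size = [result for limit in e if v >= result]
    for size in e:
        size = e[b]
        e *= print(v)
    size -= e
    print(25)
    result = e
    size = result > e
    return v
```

17

Transformed code:
def build(v, b, e):
    v = b // e
    if v >= e > b:
        result = e - b
    else:
        e += 26
    e += result * v
    size = []
    for limit in e:
        if v >= result:
            size.append(result)
    for size in e:
        size = e[b]
        e *= print(v)
    size -= e
    print(25)
    result = e
    size = result > e
    return v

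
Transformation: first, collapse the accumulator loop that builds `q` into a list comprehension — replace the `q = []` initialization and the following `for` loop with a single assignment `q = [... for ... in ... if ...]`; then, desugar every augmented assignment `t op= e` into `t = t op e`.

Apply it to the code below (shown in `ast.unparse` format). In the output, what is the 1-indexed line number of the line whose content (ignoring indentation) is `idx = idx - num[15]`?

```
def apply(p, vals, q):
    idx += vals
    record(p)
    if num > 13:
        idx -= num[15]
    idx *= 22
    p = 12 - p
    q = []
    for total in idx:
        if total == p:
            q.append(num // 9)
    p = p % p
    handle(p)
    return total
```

Transformed code:
def apply(p, vals, q):
    idx = idx + vals
    record(p)
    if num > 13:
        idx = idx - num[15]
    idx = idx * 22
    p = 12 - p
    q = [num // 9 for total in idx if total == p]
    p = p % p
    handle(p)
    return total

5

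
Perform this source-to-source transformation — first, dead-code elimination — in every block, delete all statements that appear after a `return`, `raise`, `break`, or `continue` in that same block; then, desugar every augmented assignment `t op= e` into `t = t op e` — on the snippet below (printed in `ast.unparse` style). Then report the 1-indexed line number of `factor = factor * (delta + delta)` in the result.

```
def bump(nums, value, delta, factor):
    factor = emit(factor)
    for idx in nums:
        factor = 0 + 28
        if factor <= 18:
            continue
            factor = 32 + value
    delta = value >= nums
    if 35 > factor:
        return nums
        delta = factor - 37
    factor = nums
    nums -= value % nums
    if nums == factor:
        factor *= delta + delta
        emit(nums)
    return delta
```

13

Transformed code:
def bump(nums, value, delta, factor):
    factor = emit(factor)
    for idx in nums:
        factor = 0 + 28
        if factor <= 18:
            continue
    delta = value >= nums
    if 35 > factor:
        return nums
    factor = nums
    nums = nums - value % nums
    if nums == factor:
        factor = factor * (delta + delta)
        emit(nums)
    return delta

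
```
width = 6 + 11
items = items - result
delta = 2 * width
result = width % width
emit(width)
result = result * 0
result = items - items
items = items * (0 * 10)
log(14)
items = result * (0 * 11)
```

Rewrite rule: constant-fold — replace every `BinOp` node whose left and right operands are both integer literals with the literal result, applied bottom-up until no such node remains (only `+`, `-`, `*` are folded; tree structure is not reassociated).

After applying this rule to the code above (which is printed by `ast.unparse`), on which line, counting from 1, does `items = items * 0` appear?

Transformed code:
width = 17
items = items - result
delta = 2 * width
result = width % width
emit(width)
result = result * 0
result = items - items
items = items * 0
log(14)
items = result * 0

8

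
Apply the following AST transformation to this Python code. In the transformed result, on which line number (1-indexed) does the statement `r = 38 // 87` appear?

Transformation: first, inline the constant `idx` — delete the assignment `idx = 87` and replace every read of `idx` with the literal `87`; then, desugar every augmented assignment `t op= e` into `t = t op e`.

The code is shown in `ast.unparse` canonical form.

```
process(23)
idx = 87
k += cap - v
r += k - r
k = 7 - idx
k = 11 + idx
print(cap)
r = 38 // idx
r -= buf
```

Transformed code:
process(23)
k = k + (cap - v)
r = r + (k - r)
k = 7 - 87
k = 11 + 87
print(cap)
r = 38 // 87
r = r - buf

7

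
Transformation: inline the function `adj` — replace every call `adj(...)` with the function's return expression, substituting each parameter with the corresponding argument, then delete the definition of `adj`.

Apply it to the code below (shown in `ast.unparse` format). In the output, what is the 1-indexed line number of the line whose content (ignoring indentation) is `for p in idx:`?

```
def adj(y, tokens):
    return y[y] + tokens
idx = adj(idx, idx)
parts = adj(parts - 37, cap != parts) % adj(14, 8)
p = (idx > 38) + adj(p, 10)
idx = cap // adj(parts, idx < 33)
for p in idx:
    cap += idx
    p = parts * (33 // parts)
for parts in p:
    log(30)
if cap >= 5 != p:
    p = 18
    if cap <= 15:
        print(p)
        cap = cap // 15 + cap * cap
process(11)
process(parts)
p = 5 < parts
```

5

Transformed code:
idx = idx[idx] + idx
parts = ((parts - 37)[parts - 37] + (cap != parts)) % (14[14] + 8)
p = (idx > 38) + (p[p] + 10)
idx = cap // (parts[parts] + (idx < 33))
for p in idx:
    cap += idx
    p = parts * (33 // parts)
for parts in p:
    log(30)
if cap >= 5 != p:
    p = 18
    if cap <= 15:
        print(p)
        cap = cap // 15 + cap * cap
process(11)
process(parts)
p = 5 < parts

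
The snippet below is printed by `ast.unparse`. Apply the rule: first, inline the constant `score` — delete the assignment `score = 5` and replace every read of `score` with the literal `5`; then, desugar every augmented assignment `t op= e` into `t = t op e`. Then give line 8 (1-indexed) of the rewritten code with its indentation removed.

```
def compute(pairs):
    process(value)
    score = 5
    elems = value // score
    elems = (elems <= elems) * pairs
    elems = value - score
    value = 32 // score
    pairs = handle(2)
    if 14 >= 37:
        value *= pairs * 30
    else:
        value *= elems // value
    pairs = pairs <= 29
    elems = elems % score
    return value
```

if 14 >= 37:

Transformed code:
def compute(pairs):
    process(value)
    elems = value // 5
    elems = (elems <= elems) * pairs
    elems = value - 5
    value = 32 // 5
    pairs = handle(2)
    if 14 >= 37:
        value = value * (pairs * 30)
    else:
        value = value * (elems // value)
    pairs = pairs <= 29
    elems = elems % 5
    return value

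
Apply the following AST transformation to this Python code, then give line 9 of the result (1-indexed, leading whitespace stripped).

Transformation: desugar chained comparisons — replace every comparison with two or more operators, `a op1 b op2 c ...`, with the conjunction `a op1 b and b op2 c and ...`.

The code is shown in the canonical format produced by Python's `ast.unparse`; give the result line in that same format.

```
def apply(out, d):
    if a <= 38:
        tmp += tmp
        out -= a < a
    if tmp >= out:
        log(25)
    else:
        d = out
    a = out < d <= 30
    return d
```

Transformed code:
def apply(out, d):
    if a <= 38:
        tmp += tmp
        out -= a < a
    if tmp >= out:
        log(25)
    else:
        d = out
    a = out < d and d <= 30
    return d

a = out < d and d <= 30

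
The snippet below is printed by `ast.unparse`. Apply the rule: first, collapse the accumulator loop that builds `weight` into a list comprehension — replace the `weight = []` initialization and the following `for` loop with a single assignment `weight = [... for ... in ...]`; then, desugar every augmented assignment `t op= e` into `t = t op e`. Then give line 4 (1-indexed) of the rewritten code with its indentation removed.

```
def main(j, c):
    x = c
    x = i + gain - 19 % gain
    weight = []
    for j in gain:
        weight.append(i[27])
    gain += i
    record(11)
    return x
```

Transformed code:
def main(j, c):
    x = c
    x = i + gain - 19 % gain
    weight = [i[27] for j in gain]
    gain = gain + i
    record(11)
    return x

weight = [i[27] for j in gain]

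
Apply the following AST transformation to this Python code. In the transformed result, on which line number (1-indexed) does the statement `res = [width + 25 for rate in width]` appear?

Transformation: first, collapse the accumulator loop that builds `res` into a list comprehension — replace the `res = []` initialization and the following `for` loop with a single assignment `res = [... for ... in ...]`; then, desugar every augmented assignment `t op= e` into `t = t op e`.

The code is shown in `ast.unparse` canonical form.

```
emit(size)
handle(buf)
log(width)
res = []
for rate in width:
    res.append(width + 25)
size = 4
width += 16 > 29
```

4

Transformed code:
emit(size)
handle(buf)
log(width)
res = [width + 25 for rate in width]
size = 4
width = width + (16 > 29)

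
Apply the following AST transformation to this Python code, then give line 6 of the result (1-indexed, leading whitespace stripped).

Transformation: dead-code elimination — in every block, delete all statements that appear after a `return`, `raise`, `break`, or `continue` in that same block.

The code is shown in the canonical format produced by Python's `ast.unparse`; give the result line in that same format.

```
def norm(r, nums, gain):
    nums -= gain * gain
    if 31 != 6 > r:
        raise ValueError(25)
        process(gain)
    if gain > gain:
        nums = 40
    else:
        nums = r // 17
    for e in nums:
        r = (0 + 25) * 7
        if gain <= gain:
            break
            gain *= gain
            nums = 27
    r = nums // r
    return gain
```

Transformed code:
def norm(r, nums, gain):
    nums -= gain * gain
    if 31 != 6 > r:
        raise ValueError(25)
    if gain > gain:
        nums = 40
    else:
        nums = r // 17
    for e in nums:
        r = (0 + 25) * 7
        if gain <= gain:
            break
    r = nums // r
    return gain

nums = 40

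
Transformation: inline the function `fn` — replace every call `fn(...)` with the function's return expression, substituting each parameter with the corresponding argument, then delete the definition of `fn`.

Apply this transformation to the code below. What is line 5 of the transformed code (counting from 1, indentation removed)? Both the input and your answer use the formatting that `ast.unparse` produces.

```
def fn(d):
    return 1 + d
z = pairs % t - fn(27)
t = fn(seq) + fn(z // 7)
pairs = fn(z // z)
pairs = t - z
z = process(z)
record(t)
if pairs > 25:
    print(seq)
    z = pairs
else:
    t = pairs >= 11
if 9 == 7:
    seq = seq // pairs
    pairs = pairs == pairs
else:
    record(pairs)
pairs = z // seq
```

z = process(z)

Transformed code:
z = pairs % t - (1 + 27)
t = 1 + seq + (1 + z // 7)
pairs = 1 + z // z
pairs = t - z
z = process(z)
record(t)
if pairs > 25:
    print(seq)
    z = pairs
else:
    t = pairs >= 11
if 9 == 7:
    seq = seq // pairs
    pairs = pairs == pairs
else:
    record(pairs)
pairs = z // seq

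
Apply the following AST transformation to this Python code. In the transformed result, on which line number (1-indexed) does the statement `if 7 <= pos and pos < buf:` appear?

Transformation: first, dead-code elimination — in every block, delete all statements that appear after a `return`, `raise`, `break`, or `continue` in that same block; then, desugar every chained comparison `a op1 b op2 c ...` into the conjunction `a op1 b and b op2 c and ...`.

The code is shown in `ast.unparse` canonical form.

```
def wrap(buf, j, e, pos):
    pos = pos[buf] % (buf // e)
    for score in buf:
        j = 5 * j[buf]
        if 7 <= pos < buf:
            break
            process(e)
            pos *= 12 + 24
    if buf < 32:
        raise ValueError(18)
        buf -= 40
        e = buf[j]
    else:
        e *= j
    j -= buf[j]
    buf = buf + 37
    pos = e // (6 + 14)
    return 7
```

Transformed code:
def wrap(buf, j, e, pos):
    pos = pos[buf] % (buf // e)
    for score in buf:
        j = 5 * j[buf]
        if 7 <= pos and pos < buf:
            break
    if buf < 32:
        raise ValueError(18)
    else:
        e *= j
    j -= buf[j]
    buf = buf + 37
    pos = e // (6 + 14)
    return 7

5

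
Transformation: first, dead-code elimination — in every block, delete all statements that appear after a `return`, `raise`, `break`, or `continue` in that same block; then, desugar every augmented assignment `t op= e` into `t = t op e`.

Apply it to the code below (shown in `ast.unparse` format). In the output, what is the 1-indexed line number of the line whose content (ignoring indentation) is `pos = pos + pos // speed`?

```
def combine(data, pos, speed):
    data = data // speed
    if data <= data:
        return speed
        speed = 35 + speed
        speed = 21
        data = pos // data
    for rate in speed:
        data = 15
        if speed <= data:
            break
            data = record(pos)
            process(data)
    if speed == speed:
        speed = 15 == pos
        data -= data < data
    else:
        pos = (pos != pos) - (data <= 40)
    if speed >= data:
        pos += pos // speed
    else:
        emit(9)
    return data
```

Transformed code:
def combine(data, pos, speed):
    data = data // speed
    if data <= data:
        return speed
    for rate in speed:
        data = 15
        if speed <= data:
            break
    if speed == speed:
        speed = 15 == pos
        data = data - (data < data)
    else:
        pos = (pos != pos) - (data <= 40)
    if speed >= data:
        pos = pos + pos // speed
    else:
        emit(9)
    return data

15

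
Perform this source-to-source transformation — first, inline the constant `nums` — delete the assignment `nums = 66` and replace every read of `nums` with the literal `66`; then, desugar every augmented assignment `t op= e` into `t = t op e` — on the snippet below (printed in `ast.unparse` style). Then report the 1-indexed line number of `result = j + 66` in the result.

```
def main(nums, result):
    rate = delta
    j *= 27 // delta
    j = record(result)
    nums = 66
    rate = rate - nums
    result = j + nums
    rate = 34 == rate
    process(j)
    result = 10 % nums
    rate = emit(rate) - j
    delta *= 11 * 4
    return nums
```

Transformed code:
def main(nums, result):
    rate = delta
    j = j * (27 // delta)
    j = record(result)
    rate = rate - 66
    result = j + 66
    rate = 34 == rate
    process(j)
    result = 10 % 66
    rate = emit(rate) - j
    delta = delta * (11 * 4)
    return 66

6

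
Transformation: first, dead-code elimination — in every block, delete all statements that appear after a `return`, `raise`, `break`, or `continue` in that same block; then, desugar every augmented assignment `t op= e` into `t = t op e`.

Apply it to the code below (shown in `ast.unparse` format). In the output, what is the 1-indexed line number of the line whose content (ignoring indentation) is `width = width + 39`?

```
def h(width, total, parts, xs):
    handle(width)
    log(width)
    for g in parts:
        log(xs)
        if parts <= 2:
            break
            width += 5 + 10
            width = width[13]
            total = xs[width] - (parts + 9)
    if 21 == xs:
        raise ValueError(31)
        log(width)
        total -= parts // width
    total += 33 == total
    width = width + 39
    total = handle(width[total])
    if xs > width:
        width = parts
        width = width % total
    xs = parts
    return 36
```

Transformed code:
def h(width, total, parts, xs):
    handle(width)
    log(width)
    for g in parts:
        log(xs)
        if parts <= 2:
            break
    if 21 == xs:
        raise ValueError(31)
    total = total + (33 == total)
    width = width + 39
    total = handle(width[total])
    if xs > width:
        width = parts
        width = width % total
    xs = parts
    return 36

11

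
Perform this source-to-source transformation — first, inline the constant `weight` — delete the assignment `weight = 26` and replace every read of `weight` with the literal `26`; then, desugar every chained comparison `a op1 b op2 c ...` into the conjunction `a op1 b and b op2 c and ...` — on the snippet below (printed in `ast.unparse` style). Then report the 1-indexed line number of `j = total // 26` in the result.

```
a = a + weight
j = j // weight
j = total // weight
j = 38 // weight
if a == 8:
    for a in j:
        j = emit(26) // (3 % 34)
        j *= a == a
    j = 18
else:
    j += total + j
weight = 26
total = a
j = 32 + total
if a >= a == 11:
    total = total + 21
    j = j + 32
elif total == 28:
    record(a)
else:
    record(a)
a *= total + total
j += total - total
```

3

Transformed code:
a = a + 26
j = j // 26
j = total // 26
j = 38 // 26
if a == 8:
    for a in j:
        j = emit(26) // (3 % 34)
        j *= a == a
    j = 18
else:
    j += total + j
total = a
j = 32 + total
if a >= a and a == 11:
    total = total + 21
    j = j + 32
elif total == 28:
    record(a)
else:
    record(a)
a *= total + total
j += total - total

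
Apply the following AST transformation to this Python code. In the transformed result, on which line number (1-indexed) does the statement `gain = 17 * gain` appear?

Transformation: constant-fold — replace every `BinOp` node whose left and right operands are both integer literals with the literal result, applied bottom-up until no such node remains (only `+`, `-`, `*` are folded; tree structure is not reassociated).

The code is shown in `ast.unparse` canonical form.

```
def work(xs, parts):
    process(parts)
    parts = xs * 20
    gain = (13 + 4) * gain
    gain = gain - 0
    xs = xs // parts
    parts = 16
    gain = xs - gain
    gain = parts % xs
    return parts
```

4

Transformed code:
def work(xs, parts):
    process(parts)
    parts = xs * 20
    gain = 17 * gain
    gain = gain - 0
    xs = xs // parts
    parts = 16
    gain = xs - gain
    gain = parts % xs
    return parts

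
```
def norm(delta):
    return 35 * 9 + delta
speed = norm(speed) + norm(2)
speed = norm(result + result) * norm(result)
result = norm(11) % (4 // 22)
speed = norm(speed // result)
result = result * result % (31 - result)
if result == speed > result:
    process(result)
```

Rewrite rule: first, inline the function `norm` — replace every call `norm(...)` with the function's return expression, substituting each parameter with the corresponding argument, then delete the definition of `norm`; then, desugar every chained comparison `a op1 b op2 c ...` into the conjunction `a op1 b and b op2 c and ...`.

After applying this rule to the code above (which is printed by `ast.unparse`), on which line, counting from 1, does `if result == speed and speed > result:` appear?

6

Transformed code:
speed = 35 * 9 + speed + (35 * 9 + 2)
speed = (35 * 9 + (result + result)) * (35 * 9 + result)
result = (35 * 9 + 11) % (4 // 22)
speed = 35 * 9 + speed // result
result = result * result % (31 - result)
if result == speed and speed > result:
    process(result)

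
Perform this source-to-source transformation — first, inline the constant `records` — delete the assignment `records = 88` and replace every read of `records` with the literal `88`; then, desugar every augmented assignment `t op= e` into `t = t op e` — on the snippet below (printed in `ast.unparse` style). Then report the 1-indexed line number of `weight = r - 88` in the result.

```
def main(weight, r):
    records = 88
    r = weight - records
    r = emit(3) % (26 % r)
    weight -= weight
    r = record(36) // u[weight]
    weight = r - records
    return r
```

Transformed code:
def main(weight, r):
    r = weight - 88
    r = emit(3) % (26 % r)
    weight = weight - weight
    r = record(36) // u[weight]
    weight = r - 88
    return r

6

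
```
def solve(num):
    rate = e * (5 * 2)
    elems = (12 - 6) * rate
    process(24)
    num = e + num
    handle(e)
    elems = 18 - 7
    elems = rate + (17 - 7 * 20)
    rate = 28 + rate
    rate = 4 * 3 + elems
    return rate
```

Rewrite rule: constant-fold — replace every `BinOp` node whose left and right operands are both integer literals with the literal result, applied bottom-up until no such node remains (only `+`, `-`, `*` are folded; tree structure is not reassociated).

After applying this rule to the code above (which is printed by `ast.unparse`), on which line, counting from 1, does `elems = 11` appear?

7

Transformed code:
def solve(num):
    rate = e * 10
    elems = 6 * rate
    process(24)
    num = e + num
    handle(e)
    elems = 11
    elems = rate + -123
    rate = 28 + rate
    rate = 12 + elems
    return rate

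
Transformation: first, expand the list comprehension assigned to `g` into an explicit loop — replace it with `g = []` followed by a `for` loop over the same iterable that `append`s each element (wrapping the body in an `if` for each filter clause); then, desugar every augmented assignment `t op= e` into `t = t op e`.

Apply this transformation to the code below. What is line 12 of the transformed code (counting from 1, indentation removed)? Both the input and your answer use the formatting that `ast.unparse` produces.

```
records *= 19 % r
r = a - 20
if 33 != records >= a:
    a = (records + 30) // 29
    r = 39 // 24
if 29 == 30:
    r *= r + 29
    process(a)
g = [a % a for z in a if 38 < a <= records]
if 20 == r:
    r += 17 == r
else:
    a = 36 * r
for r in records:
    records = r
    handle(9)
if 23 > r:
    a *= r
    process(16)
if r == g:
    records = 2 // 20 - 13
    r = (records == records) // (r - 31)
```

Transformed code:
records = records * (19 % r)
r = a - 20
if 33 != records >= a:
    a = (records + 30) // 29
    r = 39 // 24
if 29 == 30:
    r = r * (r + 29)
    process(a)
g = []
for z in a:
    if 38 < a <= records:
        g.append(a % a)
if 20 == r:
    r = r + (17 == r)
else:
    a = 36 * r
for r in records:
    records = r
    handle(9)
if 23 > r:
    a = a * r
    process(16)
if r == g:
    records = 2 // 20 - 13
    r = (records == records) // (r - 31)

g.append(a % a)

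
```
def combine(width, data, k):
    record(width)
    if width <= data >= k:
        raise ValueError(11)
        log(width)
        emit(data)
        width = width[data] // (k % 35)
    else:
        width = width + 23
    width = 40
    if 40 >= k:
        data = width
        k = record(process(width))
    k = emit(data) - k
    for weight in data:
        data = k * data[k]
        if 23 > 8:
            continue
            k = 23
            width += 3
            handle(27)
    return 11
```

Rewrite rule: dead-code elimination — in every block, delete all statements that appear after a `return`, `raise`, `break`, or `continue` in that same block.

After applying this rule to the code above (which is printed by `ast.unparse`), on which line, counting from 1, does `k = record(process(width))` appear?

Transformed code:
def combine(width, data, k):
    record(width)
    if width <= data >= k:
        raise ValueError(11)
    else:
        width = width + 23
    width = 40
    if 40 >= k:
        data = width
        k = record(process(width))
    k = emit(data) - k
    for weight in data:
        data = k * data[k]
        if 23 > 8:
            continue
    return 11

10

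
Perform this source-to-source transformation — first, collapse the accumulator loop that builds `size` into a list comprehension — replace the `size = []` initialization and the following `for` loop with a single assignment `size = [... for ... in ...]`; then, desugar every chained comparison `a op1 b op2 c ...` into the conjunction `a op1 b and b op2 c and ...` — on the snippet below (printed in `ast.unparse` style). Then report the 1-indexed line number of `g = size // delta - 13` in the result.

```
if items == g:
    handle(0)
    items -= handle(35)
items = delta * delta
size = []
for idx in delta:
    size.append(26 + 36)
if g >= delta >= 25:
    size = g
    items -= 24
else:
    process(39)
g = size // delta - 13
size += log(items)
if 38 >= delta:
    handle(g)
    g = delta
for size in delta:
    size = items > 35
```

11

Transformed code:
if items == g:
    handle(0)
    items -= handle(35)
items = delta * delta
size = [26 + 36 for idx in delta]
if g >= delta and delta >= 25:
    size = g
    items -= 24
else:
    process(39)
g = size // delta - 13
size += log(items)
if 38 >= delta:
    handle(g)
    g = delta
for size in delta:
    size = items > 35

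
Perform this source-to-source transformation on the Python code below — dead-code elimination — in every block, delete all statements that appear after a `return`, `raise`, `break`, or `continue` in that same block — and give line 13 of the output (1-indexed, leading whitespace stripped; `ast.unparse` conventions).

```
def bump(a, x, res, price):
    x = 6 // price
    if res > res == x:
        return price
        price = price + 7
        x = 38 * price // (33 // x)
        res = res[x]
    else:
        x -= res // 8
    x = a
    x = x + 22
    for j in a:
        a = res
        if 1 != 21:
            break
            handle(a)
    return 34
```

Transformed code:
def bump(a, x, res, price):
    x = 6 // price
    if res > res == x:
        return price
    else:
        x -= res // 8
    x = a
    x = x + 22
    for j in a:
        a = res
        if 1 != 21:
            break
    return 34

return 34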